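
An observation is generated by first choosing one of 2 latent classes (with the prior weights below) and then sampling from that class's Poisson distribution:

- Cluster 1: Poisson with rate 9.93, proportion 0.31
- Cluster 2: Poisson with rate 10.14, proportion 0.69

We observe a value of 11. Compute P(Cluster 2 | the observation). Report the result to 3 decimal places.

By Bayes' theorem, P(k | x) = π_k f_k(x) / Σ_j π_j f_j(x).
Component likelihoods at x = 11:
  L_1 = e^(−9.93)·9.93^11/11! = 0.112912
  L_2 = e^(−10.14)·10.14^11/11! = 0.115217
Prior × likelihood for each component:
  π_1·L_1 = 0.31 × 0.112912 = 0.0350029
  π_2·L_2 = 0.69 × 0.115217 = 0.0794996
Sum: 0.0350029 + 0.0794996 = 0.114502
Responsibility of Cluster 2: 0.0794996 / 0.114502 ≈ 0.694

0.694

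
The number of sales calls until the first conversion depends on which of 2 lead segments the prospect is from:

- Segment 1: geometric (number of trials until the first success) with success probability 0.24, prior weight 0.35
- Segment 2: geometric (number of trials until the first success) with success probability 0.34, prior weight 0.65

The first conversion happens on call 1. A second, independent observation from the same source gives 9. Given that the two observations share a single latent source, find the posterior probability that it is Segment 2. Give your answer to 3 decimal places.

Posterior ∝ prior × likelihood, so P(k | x) ∝ π_k f_k(x); normalise over all components.
Since both observations come from the same component, the likelihood for component k is f_k(x₁)·f_k(x₂).
  p_1 = [0.24] × [0.0267128] = 0.00641108
  p_2 = [0.34] × [0.0122414] = 0.00416207
Prior × likelihood for each component:
  π_1·p_1 = 0.35 × 0.00641108 = 0.00224388
  π_2·p_2 = 0.65 × 0.00416207 = 0.00270535
Evidence: 0.00224388 + 0.00270535 = 0.00494922
P(Segment 2 | x₁, x₂) ≈ 0.547

0.547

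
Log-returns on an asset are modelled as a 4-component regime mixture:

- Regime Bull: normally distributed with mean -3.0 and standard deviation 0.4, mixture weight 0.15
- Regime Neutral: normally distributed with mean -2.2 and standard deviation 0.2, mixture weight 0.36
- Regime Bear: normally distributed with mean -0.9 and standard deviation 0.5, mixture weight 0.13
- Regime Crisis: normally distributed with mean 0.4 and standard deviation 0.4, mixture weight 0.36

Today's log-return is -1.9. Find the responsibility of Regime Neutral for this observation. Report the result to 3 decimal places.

The responsibility of component k is w_k f_k(x) divided by Σ_j w_j f_j(x).
Normal densities:
  f_Bull = 0.0227339
  f_Neutral = 0.647588
  f_Bear = 0.107982
  f_Crisis = 6.59811e-08
Multiply by the mixture weights:
  w_Bull·f_Bull = 0.15 × 0.0227339 = 0.00341009
  w_Neutral·f_Neutral = 0.36 × 0.647588 = 0.233132
  w_Bear·f_Bear = 0.13 × 0.107982 = 0.0140377
  w_Crisis·f_Crisis = 0.36 × 6.59811e-08 = 2.37532e-08
Marginal: 0.00341009 + 0.233132 + 0.0140377 + 2.37532e-08 = 0.250579
P(Regime Neutral | the observation) ≈ 0.930

0.930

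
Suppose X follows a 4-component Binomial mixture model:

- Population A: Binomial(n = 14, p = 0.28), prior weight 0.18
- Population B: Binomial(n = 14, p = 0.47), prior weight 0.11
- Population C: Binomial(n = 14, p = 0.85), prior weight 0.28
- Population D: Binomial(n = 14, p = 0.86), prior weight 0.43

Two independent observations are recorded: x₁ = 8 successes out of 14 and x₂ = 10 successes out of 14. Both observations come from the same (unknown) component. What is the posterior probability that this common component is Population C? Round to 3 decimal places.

Apply Bayes' rule: the posterior for each component is proportional to its prior times its likelihood at x.
Since both observations come from the same component, the likelihood for component k is f_k(x₁)·f_k(x₂).
  f_A = [0.0158057] × [0.000796791] = 1.25939e-05
  f_B = [0.158487] × [0.0415447] = 0.0065843
  f_C = [0.00932082] × [0.0997673] = 0.000929914
  f_D = [0.00676568] × [0.0851002] = 0.000575761
Unnormalised posteriors:
  π_A·f_A = 0.18 × 1.25939e-05 = 2.2669e-06
  π_B·f_B = 0.11 × 0.0065843 = 0.000724273
  π_C·f_C = 0.28 × 0.000929914 = 0.000260376
  π_D·f_D = 0.43 × 0.000575761 = 0.000247577
Denominator: 2.2669e-06 + 0.000724273 + 0.000260376 + 0.000247577 = 0.00123449
So the posterior for Population C is 0.000260376 / 0.00123449 ≈ 0.211.

0.211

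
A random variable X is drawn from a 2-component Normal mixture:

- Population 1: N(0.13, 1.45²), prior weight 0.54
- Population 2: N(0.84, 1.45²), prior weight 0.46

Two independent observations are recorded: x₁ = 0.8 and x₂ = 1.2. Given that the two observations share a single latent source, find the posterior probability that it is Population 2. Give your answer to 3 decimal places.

The responsibility of component k is w_k f_k(x) divided by Σ_j w_j f_j(x).
Since both observations come from the same component, the likelihood for component k is f_k(x₁)·f_k(x₂).
  p_1 = [0.247275] × [0.209554] = 0.0518174
  p_2 = [0.275028] × [0.266782] = 0.0733726
Weight by the priors:
  w_1·p_1 = 0.54 × 0.0518174 = 0.0279814
  w_2·p_2 = 0.46 × 0.0733726 = 0.0337514
Sum: 0.0279814 + 0.0337514 = 0.0617328
P(Population 2 | x) ≈ 0.547

0.547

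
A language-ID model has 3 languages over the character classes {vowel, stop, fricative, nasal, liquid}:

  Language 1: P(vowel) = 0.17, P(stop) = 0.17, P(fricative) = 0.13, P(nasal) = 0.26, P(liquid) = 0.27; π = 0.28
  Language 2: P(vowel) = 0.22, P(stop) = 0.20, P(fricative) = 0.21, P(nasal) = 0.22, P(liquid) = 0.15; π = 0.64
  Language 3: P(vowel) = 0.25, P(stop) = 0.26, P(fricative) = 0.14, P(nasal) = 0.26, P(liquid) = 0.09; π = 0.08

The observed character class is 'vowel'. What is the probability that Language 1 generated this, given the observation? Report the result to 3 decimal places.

0.228

By Bayes' theorem, P(k | x) = π_k f_k(x) / Σ_j π_j f_j(x).
Evaluate each component's likelihood at the observed value:
  p_1 = P(vowel | comp) = 0.17
  p_2 = P(vowel | comp) = 0.22
  p_3 = P(vowel | comp) = 0.25
Unnormalised posteriors:
  π_1·p_1 = 0.28 × 0.17 = 0.0476
  π_2·p_2 = 0.64 × 0.22 = 0.1408
  π_3·p_3 = 0.08 × 0.25 = 0.02
Marginal: 0.0476 + 0.1408 + 0.02 = 0.2084
Responsibility of Language 1: 0.0476 / 0.2084 ≈ 0.228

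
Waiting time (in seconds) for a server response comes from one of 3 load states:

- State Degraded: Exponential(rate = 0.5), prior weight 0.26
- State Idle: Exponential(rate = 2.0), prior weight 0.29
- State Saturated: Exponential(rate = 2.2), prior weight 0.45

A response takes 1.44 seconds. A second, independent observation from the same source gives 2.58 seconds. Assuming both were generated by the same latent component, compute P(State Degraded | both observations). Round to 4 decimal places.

Apply Bayes' rule: the posterior for each component is proportional to its prior times its likelihood at x.
Since both observations come from the same component, the likelihood for component k is f_k(x₁)·f_k(x₂).
  f_Degraded = [0.5·e^(−0.5·1.44) = 0.5·e^(−0.7200) = 0.243376] × [0.137635] = 0.0334972
  f_Idle = [2.0·e^(−2.0·1.44) = 2.0·e^(−2.8800) = 0.11227] × [0.0114834] = 0.00128924
  f_Saturated = [2.2·e^(−2.2·1.44) = 2.2·e^(−3.1680) = 0.0925929] × [0.00753993] = 0.000698144
Multiply by the mixture weights:
  w_Degraded·f_Degraded = 0.26 × 0.0334972 = 0.00870926
  w_Idle·f_Idle = 0.29 × 0.00128924 = 0.000373878
  w_Saturated·f_Saturated = 0.45 × 0.000698144 = 0.000314165
Marginal: 0.00870926 + 0.000373878 + 0.000314165 = 0.00939731
So the posterior for State Degraded is 0.00870926 / 0.00939731 ≈ 0.9268.

0.9268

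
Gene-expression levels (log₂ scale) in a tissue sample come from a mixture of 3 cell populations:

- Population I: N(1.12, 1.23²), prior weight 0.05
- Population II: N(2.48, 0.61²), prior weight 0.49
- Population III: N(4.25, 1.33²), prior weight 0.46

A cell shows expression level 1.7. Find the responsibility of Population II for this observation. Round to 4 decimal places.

The responsibility of component k is π_k f_k(x) divided by Σ_j π_j f_j(x).
Normal densities:
  L_I = (1/(1.23·√(2π)))·exp(−(1.7−1.12)²/(2·1.23²)) = 0.324343·exp(-0.11118) = 0.290216
  L_II = (1/(0.61·√(2π)))·exp(−(1.7−2.48)²/(2·0.61²)) = 0.654004·exp(-0.81752) = 0.288759
  L_III = (1/(1.33·√(2π)))·exp(−(1.7−4.25)²/(2·1.33²)) = 0.299957·exp(-1.83801) = 0.0477334
Multiply by the mixture weights:
  π_I·L_I = 0.05 × 0.290216 = 0.0145108
  π_II·L_II = 0.49 × 0.288759 = 0.141492
  π_III·L_III = 0.46 × 0.0477334 = 0.0219574
Evidence: 0.0145108 + 0.141492 + 0.0219574 = 0.17796
P(Population II | the observation) = 0.141492 / 0.17796 ≈ 0.7951

0.7951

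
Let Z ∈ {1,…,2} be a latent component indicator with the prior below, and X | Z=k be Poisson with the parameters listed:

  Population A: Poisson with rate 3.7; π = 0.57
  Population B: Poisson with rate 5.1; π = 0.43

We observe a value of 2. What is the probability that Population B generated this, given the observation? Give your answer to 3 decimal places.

0.261

By Bayes' theorem, P(k | x) = π_k f_k(x) / Σ_j π_j f_j(x).
Component likelihoods at x = 2:
  f_A = 0.169233
  f_B = 0.0792882
Unnormalised posteriors:
  π_A·f_A = 0.57 × 0.169233 = 0.0964625
  π_B·f_B = 0.43 × 0.0792882 = 0.0340939
Evidence: 0.0964625 + 0.0340939 = 0.130556
Responsibility of Population B: 0.0340939 / 0.130556 ≈ 0.261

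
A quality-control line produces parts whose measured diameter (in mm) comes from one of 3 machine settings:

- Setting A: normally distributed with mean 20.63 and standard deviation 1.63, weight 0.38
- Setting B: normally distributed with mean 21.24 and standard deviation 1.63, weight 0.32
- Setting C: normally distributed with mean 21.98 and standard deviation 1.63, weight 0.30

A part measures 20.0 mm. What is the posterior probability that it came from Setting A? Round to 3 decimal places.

Posterior ∝ prior × likelihood, so P(k | x) ∝ π_k f_k(x); normalise over all components.
Evaluate each component's likelihood at the observed value:
  p_A = (1/(1.63·√(2π)))·exp(−(20.0−20.63)²/(2·1.63²)) = 0.244750·exp(-0.07469) = 0.227135
  p_B = (1/(1.63·√(2π)))·exp(−(20.0−21.24)²/(2·1.63²)) = 0.244750·exp(-0.28936) = 0.183255
  p_C = (1/(1.63·√(2π)))·exp(−(20.0−21.98)²/(2·1.63²)) = 0.244750·exp(-0.73778) = 0.117033
Unnormalised posteriors:
  π_A·p_A = 0.38 × 0.227135 = 0.0863113
  π_B·p_B = 0.32 × 0.183255 = 0.0586415
  π_C·p_C = 0.30 × 0.117033 = 0.03511
Denominator: 0.0863113 + 0.0586415 + 0.03511 = 0.180063
P(Setting A | x) = 0.0863113 / 0.180063 ≈ 0.479

0.479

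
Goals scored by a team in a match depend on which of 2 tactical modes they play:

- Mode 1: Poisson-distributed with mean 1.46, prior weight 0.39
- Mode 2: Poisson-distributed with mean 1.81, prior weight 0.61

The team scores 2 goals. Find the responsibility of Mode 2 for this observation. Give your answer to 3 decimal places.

0.629

Apply Bayes' rule: the posterior for each component is proportional to its prior times its likelihood at x.
Component likelihoods at x = 2 goals:
  p_1 = 0.247517
  p_2 = 0.268074
Prior × likelihood for each component:
  π_1·p_1 = 0.39 × 0.247517 = 0.0965318
  π_2·p_2 = 0.61 × 0.268074 = 0.163525
Sum: 0.0965318 + 0.163525 = 0.260057
P(Mode 2 | the observation) = 0.163525 / 0.260057 ≈ 0.629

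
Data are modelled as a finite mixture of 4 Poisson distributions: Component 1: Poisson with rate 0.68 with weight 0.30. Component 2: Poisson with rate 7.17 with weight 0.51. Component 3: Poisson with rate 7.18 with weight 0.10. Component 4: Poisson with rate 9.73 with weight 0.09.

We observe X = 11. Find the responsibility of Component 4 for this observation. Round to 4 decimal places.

0.2467

By Bayes' theorem, P(k | x) = π_k f_k(x) / Σ_j π_j f_j(x).
Evaluate each component's likelihood at the observed value:
  p_1 = 1.82441e-10
  p_2 = 0.0496208
  p_3 = 0.049886
  p_4 = 0.110255
Prior × likelihood for each component:
  π_1·p_1 = 0.30 × 1.82441e-10 = 5.47323e-11
  π_2·p_2 = 0.51 × 0.0496208 = 0.0253066
  π_3·p_3 = 0.10 × 0.049886 = 0.0049886
  π_4·p_4 = 0.09 × 0.110255 = 0.00992299
Sum: 5.47323e-11 + 0.0253066 + 0.0049886 + 0.00992299 = 0.0402182
So the posterior for Component 4 is 0.00992299 / 0.0402182 ≈ 0.2467.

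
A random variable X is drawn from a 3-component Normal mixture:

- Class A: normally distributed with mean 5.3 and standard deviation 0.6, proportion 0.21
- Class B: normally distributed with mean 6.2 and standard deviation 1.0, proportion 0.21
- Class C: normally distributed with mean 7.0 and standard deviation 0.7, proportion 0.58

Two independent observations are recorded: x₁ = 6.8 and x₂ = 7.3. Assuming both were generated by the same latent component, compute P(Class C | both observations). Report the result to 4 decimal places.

0.9153

The responsibility of component k is π_k f_k(x) divided by Σ_j π_j f_j(x).
Since both observations come from the same component, the likelihood for component k is f_k(x₁)·f_k(x₂).
  L_A = [0.0292138] × [0.00257046] = 7.50931e-05
  L_B = [0.333225] × [0.217852] = 0.0725937
  L_C = [0.547124] × [0.51991] = 0.284455
Weight by the priors:
  π_A·L_A = 0.21 × 7.50931e-05 = 1.57696e-05
  π_B·L_B = 0.21 × 0.0725937 = 0.0152447
  π_C·L_C = 0.58 × 0.284455 = 0.164984
Denominator: 1.57696e-05 + 0.0152447 + 0.164984 = 0.180244
P(Class C | data) = 0.164984 / 0.180244 ≈ 0.9153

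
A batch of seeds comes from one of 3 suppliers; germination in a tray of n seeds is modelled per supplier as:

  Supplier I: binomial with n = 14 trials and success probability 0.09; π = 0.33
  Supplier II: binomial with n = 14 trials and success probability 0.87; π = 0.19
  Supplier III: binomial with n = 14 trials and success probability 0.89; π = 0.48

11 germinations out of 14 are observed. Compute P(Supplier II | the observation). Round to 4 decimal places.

0.3372

Posterior ∝ prior × likelihood, so P(k | x) ∝ π_k f_k(x); normalise over all components.
Component likelihoods at x = 11 germinations out of 14:
  f_I = 8.60782e-10
  f_II = 0.17284
  f_III = 0.134453
Weight by the priors:
  π_I·f_I = 0.33 × 8.60782e-10 = 2.84058e-10
  π_II·f_II = 0.19 × 0.17284 = 0.0328395
  π_III·f_III = 0.48 × 0.134453 = 0.0645373
Normaliser: 2.84058e-10 + 0.0328395 + 0.0645373 = 0.0973768
Responsibility of Supplier II: 0.0328395 / 0.0973768 ≈ 0.3372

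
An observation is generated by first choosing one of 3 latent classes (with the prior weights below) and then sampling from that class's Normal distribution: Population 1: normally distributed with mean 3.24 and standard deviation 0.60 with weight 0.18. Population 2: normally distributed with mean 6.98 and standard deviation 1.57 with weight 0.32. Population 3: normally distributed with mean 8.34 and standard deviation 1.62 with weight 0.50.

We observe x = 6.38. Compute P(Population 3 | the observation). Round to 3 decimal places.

0.439

P(component k | x) = P(Z=k)·f_k(x) / marginal(x), where marginal(x) = Σ_j P(Z=j)·f_j(x).
Evaluate each component's likelihood at the observed value:
  L_1 = (1/(0.60·√(2π)))·exp(−(6.38−3.24)²/(2·0.60²)) = 0.664904·exp(-13.69389) = 7.50894e-07
  L_2 = (1/(1.57·√(2π)))·exp(−(6.38−6.98)²/(2·1.57²)) = 0.254103·exp(-0.07303) = 0.236209
  L_3 = (1/(1.62·√(2π)))·exp(−(6.38−8.34)²/(2·1.62²)) = 0.246261·exp(-0.73190) = 0.11845
Weight by the priors:
  P(Z=1)·L_1 = 0.18 × 7.50894e-07 = 1.35161e-07
  P(Z=2)·L_2 = 0.32 × 0.236209 = 0.0755868
  P(Z=3)·L_3 = 0.50 × 0.11845 = 0.0592249
Evidence: 1.35161e-07 + 0.0755868 + 0.0592249 = 0.134812
Responsibility of Population 3: 0.0592249 / 0.134812 ≈ 0.439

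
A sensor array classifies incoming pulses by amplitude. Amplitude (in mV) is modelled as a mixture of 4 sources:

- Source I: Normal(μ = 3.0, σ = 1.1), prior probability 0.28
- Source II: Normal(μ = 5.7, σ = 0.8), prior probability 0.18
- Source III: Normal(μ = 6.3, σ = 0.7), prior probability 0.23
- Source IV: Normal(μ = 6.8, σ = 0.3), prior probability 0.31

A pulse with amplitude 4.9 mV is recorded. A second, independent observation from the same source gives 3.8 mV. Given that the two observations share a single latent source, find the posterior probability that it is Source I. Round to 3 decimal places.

Apply Bayes' rule: the posterior for each component is proportional to its prior times its likelihood at x.
Since both observations come from the same component, the likelihood for component k is f_k(x₁)·f_k(x₂).
  p_I = [(1/(1.1·√(2π)))·exp(−(4.9−3.0)²/(2·1.1²)) = 0.362675·exp(-1.49174) = 0.0815952] × [0.278396] = 0.0227158
  p_II = [(1/(0.8·√(2π)))·exp(−(4.9−5.7)²/(2·0.8²)) = 0.498678·exp(-0.50000) = 0.302463] × [0.0297149] = 0.00898766
  p_III = [(1/(0.7·√(2π)))·exp(−(4.9−6.3)²/(2·0.7²)) = 0.569918·exp(-2.00000) = 0.07713] × [0.000968449] = 7.46964e-05
  p_IV = [(1/(0.3·√(2π)))·exp(−(4.9−6.8)²/(2·0.3²)) = 1.329808·exp(-20.05556) = 2.59282e-09] × [2.56487e-22] = 6.65023e-31
Unnormalised posteriors:
  P(Z=I)·p_I = 0.28 × 0.0227158 = 0.00636042
  P(Z=II)·p_II = 0.18 × 0.00898766 = 0.00161778
  P(Z=III)·p_III = 0.23 × 7.46964e-05 = 1.71802e-05
  P(Z=IV)·p_IV = 0.31 × 6.65023e-31 = 2.06157e-31
Denominator: 0.00636042 + 0.00161778 + 1.71802e-05 + 2.06157e-31 = 0.00799538
P(Source I | data) = 0.00636042 / 0.00799538 ≈ 0.796

0.796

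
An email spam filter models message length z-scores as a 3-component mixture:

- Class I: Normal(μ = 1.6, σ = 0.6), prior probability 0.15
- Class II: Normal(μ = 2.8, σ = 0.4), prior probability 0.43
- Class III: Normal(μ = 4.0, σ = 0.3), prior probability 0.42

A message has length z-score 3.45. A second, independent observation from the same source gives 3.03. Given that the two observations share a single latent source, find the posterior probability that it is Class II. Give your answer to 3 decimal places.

0.992

P(component k | x) = π_k·f_k(x) / marginal(x), where marginal(x) = Σ_j π_j·f_j(x).
Since both observations come from the same component, the likelihood for component k is f_k(x₁)·f_k(x₂).
  p_I = [0.00573261] × [0.0388421] = 0.000222666
  p_II = [0.266346] × [0.845387] = 0.225165
  p_III = [0.247704] × [0.00713896] = 0.00176835
Unnormalised posteriors:
  π_I·p_I = 0.15 × 0.000222666 = 3.33999e-05
  π_II·p_II = 0.43 × 0.225165 = 0.0968211
  π_III·p_III = 0.42 × 0.00176835 = 0.000742706
Evidence: 3.33999e-05 + 0.0968211 + 0.000742706 = 0.0975972
P(Class II | x₁,x₂) ≈ 0.992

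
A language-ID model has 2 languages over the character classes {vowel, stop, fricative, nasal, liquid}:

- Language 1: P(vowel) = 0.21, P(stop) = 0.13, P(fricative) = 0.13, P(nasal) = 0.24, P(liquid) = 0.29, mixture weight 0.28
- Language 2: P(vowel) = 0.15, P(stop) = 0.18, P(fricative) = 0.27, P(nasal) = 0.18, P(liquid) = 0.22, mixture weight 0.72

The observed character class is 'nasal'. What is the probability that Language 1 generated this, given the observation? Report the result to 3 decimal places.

Posterior ∝ prior × likelihood, so P(k | x) ∝ π_k f_k(x); normalise over all components.
Categorical probabilities:
  p_1 = 0.24
  p_2 = 0.18
Unnormalised posteriors:
  π_1·p_1 = 0.28 × 0.24 = 0.0672
  π_2·p_2 = 0.72 × 0.18 = 0.1296
Marginal: 0.0672 + 0.1296 = 0.1968
P(Language 1 | the observation) ≈ 0.341

0.341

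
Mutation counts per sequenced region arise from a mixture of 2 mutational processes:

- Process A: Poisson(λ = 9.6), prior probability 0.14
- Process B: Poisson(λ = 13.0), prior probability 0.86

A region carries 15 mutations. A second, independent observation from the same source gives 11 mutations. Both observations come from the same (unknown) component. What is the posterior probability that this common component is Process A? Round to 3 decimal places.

P(component k | x) = w_k·f_k(x) / marginal(x), where marginal(x) = Σ_j w_j·f_j(x).
Since both observations come from the same component, the likelihood for component k is f_k(x₁)·f_k(x₂).
  f_A = [0.0280764] × [0.108293] = 0.00304048
  f_B = [0.0884754] × [0.101483] = 0.00897874
Prior × likelihood for each component:
  w_A·f_A = 0.14 × 0.00304048 = 0.000425668
  w_B·f_B = 0.86 × 0.00897874 = 0.00772171
Sum: 0.000425668 + 0.00772171 = 0.00814738
Responsibility of Process A: 0.000425668 / 0.00814738 ≈ 0.052

0.052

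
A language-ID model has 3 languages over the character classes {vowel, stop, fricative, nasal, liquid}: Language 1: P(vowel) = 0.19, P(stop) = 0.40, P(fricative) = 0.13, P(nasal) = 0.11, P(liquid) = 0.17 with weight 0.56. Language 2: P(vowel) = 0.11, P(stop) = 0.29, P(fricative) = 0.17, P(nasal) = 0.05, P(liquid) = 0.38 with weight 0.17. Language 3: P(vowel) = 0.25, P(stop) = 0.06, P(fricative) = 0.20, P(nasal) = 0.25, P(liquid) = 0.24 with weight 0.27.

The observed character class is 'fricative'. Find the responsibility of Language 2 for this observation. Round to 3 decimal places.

By Bayes' theorem, P(k | x) = w_k f_k(x) / Σ_j w_j f_j(x).
Component likelihoods at x = 'fricative':
  p_1 = P(fricative | comp) = 0.13
  p_2 = P(fricative | comp) = 0.17
  p_3 = P(fricative | comp) = 0.20
Multiply by the mixture weights:
  w_1·p_1 = 0.56 × 0.13 = 0.0728
  w_2·p_2 = 0.17 × 0.17 = 0.0289
  w_3·p_3 = 0.27 × 0.2 = 0.054
Denominator: 0.0728 + 0.0289 + 0.054 = 0.1557
So the posterior for Language 2 is 0.0289 / 0.1557 ≈ 0.186.

0.186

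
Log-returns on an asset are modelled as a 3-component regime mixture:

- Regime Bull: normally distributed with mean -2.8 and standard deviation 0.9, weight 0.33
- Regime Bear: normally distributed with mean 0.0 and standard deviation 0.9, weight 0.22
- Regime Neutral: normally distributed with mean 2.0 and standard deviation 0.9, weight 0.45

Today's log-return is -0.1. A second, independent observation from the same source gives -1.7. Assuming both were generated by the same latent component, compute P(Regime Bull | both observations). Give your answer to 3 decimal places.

Apply Bayes' rule: the posterior for each component is proportional to its prior times its likelihood at x.
Since both observations come from the same component, the likelihood for component k is f_k(x₁)·f_k(x₂).
  p_Bull = [(1/(0.9·√(2π)))·exp(−(-0.1−-2.8)²/(2·0.9²)) = 0.443269·exp(-4.50000) = 0.00492428] × [0.210033] = 0.00103426
  p_Bear = [(1/(0.9·√(2π)))·exp(−(-0.1−0.0)²/(2·0.9²)) = 0.443269·exp(-0.00617) = 0.440541] × [0.0744574] = 0.0328016
  p_Neutral = [(1/(0.9·√(2π)))·exp(−(-0.1−2.0)²/(2·0.9²)) = 0.443269·exp(-2.72222) = 0.0291354] × [9.4757e-05] = 2.76078e-06
Prior × likelihood for each component:
  π_Bull·p_Bull = 0.33 × 0.00103426 = 0.000341306
  π_Bear·p_Bear = 0.22 × 0.0328016 = 0.00721634
  π_Neutral·p_Neutral = 0.45 × 2.76078e-06 = 1.24235e-06
Marginal: 0.000341306 + 0.00721634 + 1.24235e-06 = 0.00755889
P(Regime Bull | x₁, x₂) ≈ 0.045

0.045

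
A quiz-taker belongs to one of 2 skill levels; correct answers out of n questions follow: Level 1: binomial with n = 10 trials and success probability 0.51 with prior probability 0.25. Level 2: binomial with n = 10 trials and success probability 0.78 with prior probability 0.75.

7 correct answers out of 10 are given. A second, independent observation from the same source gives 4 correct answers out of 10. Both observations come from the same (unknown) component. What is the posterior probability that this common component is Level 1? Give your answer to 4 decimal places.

0.8076

By Bayes' theorem, P(k | x) = π_k f_k(x) / Σ_j π_j f_j(x).
Since both observations come from the same component, the likelihood for component k is f_k(x₁)·f_k(x₂).
  L_1 = [C(10,7)·0.51^7·0.49^3 = 120·0.00897411·0.117649 = 0.126695] × [0.196642] = 0.0249136
  L_2 = [C(10,7)·0.78^7·0.22^3 = 120·0.175656·0.010648 = 0.224446] × [0.0088132] = 0.00197809
Multiply by the mixture weights:
  π_1·L_1 = 0.25 × 0.0249136 = 0.00622841
  π_2·L_2 = 0.75 × 0.00197809 = 0.00148356
Sum: 0.00622841 + 0.00148356 = 0.00771198
Responsibility of Level 1: 0.00622841 / 0.00771198 ≈ 0.8076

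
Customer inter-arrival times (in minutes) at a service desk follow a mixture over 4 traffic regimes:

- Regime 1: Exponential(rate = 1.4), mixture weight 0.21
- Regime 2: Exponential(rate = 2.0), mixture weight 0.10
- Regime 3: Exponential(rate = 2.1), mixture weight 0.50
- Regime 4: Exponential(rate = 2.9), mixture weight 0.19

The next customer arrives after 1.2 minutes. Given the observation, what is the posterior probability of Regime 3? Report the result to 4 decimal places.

0.4844

The responsibility of component k is π_k f_k(x) divided by Σ_j π_j f_j(x).
Component likelihoods at x = 1.2 minutes:
  L_1 = 0.260924
  L_2 = 0.181436
  L_3 = 0.168965
  L_4 = 0.0893415
Weight by the priors:
  π_1·L_1 = 0.21 × 0.260924 = 0.0547939
  π_2·L_2 = 0.10 × 0.181436 = 0.0181436
  π_3·L_3 = 0.50 × 0.168965 = 0.0844826
  π_4·L_4 = 0.19 × 0.0893415 = 0.0169749
Marginal: 0.0547939 + 0.0181436 + 0.0844826 + 0.0169749 = 0.174395
P(Regime 3 | 1.2 minutes) = 0.0844826 / 0.174395 ≈ 0.4844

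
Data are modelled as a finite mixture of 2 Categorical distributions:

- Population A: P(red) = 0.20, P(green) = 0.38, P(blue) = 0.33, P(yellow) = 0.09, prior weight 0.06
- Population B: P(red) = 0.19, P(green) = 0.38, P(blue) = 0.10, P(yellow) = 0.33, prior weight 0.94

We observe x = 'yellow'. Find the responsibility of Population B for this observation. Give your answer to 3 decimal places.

By Bayes' theorem, P(k | x) = P(Z=k) f_k(x) / Σ_j P(Z=j) f_j(x).
Evaluate each component's likelihood at the observed value:
  p_A = P(yellow | comp) = 0.09
  p_B = P(yellow | comp) = 0.33
Prior × likelihood for each component:
  P(Z=A)·p_A = 0.06 × 0.09 = 0.0054
  P(Z=B)·p_B = 0.94 × 0.33 = 0.3102
Marginal: 0.0054 + 0.3102 = 0.3156
P(Population B | the observation) ≈ 0.983

0.983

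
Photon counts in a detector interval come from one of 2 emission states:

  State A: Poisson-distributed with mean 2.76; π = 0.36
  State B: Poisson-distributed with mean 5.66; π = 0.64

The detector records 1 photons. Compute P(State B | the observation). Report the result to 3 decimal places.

The responsibility of component k is P(Z=k) f_k(x) divided by Σ_j P(Z=j) f_j(x).
Poisson probabilities:
  p_A = e^(−2.76)·2.76^1/1! = 0.174685
  p_B = e^(−5.66)·5.66^1/1! = 0.019711
Prior × likelihood for each component:
  P(Z=A)·p_A = 0.36 × 0.174685 = 0.0628867
  P(Z=B)·p_B = 0.64 × 0.019711 = 0.0126151
Normaliser: 0.0628867 + 0.0126151 = 0.0755018
So the posterior for State B is 0.0126151 / 0.0755018 ≈ 0.167.

0.167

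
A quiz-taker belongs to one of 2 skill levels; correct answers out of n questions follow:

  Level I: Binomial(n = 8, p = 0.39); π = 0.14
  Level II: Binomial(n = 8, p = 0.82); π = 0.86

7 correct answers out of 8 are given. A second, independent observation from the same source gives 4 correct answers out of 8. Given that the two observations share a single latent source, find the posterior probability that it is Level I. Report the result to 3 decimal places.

0.020

P(component k | x) = w_k·f_k(x) / marginal(x), where marginal(x) = Σ_j w_j·f_j(x).
Since both observations come from the same component, the likelihood for component k is f_k(x₁)·f_k(x₂).
  L_I = [0.00669687] × [0.224221] = 0.00150158
  L_II = [0.358971] × [0.0332234] = 0.0119262
Multiply by the mixture weights:
  w_I·L_I = 0.14 × 0.00150158 = 0.000210221
  w_II·L_II = 0.86 × 0.0119262 = 0.0102566
Sum: 0.000210221 + 0.0102566 = 0.0104668
P(Level I | data) ≈ 0.020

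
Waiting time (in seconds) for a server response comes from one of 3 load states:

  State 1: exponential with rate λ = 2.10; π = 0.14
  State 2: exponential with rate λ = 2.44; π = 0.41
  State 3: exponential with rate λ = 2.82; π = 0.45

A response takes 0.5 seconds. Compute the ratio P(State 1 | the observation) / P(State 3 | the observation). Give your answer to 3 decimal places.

The posterior odds equal the prior odds times the likelihood ratio: (P(Z=i)/P(Z=j))·(f_i(x)/f_j(x)).
Evaluate each component's likelihood at the observed value:
  f_1 = 0.734869
  f_2 = 0.720362
  f_3 = 0.688484
Posterior odds = (P(Z=1)·f_1) / (P(Z=3)·f_3) = (0.14·0.734869) / (0.45·0.688484) = 0.102882 / 0.309818 ≈ 0.332

0.332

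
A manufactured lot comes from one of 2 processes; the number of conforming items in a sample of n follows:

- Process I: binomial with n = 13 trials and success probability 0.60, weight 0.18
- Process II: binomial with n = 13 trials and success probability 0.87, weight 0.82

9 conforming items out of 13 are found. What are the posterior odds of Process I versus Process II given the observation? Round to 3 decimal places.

Since P(k|x) ∝ w_k f_k(x), the posterior odds are w_i f_i(x) / (w_j f_j(x)).
Component likelihoods at x = 9 conforming items out of 13:
  f_I = C(13,9)·0.60^9·0.40^4 = 715·0.0100777·0.0256 = 0.184462
  f_II = C(13,9)·0.87^9·0.13^4 = 715·0.285544·0.00028561 = 0.0583113
0.0332032 / 0.0478153 ≈ 0.694

0.694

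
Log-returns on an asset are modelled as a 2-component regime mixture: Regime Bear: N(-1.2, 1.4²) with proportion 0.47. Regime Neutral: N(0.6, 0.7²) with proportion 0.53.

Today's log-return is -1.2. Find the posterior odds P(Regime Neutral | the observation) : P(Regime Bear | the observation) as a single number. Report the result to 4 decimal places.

The posterior odds equal the prior odds times the likelihood ratio: (w_i/w_j)·(f_i(x)/f_j(x)).
Normal densities:
  p_Bear = (1/(1.4·√(2π)))·exp(−(-1.2−-1.2)²/(2·1.4²)) = 0.284959·exp(-0.00000) = 0.284959
  p_Neutral = (1/(0.7·√(2π)))·exp(−(-1.2−0.6)²/(2·0.7²)) = 0.569918·exp(-3.30612) = 0.0208921
Odds = (0.53/0.47) × (0.0208921/0.284959) = 1.12766 × 0.0733161 ≈ 0.0827

0.0827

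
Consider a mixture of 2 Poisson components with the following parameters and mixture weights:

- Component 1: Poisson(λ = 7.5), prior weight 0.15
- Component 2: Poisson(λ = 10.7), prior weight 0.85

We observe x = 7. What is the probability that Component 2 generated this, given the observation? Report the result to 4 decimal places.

P(component k | x) = P(Z=k)·f_k(x) / marginal(x), where marginal(x) = Σ_j P(Z=j)·f_j(x).
Component likelihoods at x = 7:
  p_1 = 0.146484
  p_2 = 0.0718298
Weight by the priors:
  P(Z=1)·p_1 = 0.15 × 0.146484 = 0.0219726
  P(Z=2)·p_2 = 0.85 × 0.0718298 = 0.0610554
Denominator: 0.0219726 + 0.0610554 = 0.0830279
P(Component 2 | the observation) = 0.0610554 / 0.0830279 ≈ 0.7354

0.7354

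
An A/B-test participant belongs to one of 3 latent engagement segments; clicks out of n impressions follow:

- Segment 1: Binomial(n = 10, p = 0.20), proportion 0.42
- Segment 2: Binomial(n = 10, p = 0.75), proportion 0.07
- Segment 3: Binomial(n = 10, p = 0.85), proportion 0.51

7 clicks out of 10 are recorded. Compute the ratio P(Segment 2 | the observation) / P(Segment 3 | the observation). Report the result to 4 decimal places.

0.2646

Posterior odds = (w_i f_i(x)) / (w_j f_j(x)); the normalising sum cancels.
Evaluate each component's likelihood at the observed value:
  f_1 = 0.000786432
  f_2 = 0.250282
  f_3 = 0.129834
Posterior odds = (w_2·f_2) / (w_3·f_3) = (0.07·0.250282) / (0.51·0.129834) = 0.0175198 / 0.0662152 ≈ 0.2646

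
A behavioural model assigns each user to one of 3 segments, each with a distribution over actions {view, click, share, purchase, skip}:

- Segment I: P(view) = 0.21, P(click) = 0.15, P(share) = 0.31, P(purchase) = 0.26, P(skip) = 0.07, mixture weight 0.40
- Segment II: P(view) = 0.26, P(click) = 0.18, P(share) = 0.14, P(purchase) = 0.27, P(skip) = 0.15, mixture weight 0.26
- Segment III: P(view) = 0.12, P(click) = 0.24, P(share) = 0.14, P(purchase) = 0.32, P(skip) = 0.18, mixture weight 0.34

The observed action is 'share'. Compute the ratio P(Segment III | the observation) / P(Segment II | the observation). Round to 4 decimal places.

1.3077

Only the two components matter; the odds are (π_i f_i(x)) / (π_j f_j(x)).
Component likelihoods at x = 'share':
  L_I = P(share | comp) = 0.31
  L_II = P(share | comp) = 0.14
  L_III = P(share | comp) = 0.14
0.0476 / 0.0364 ≈ 1.3077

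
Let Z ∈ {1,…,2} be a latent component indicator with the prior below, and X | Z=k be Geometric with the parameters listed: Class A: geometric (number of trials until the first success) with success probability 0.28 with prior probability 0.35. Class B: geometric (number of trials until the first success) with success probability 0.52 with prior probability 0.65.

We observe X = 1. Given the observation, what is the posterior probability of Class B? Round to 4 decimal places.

By Bayes' theorem, P(k | x) = w_k f_k(x) / Σ_j w_j f_j(x).
Evaluate each component's likelihood at the observed value:
  f_A = 0.28·(1−0.28)^0 = 0.28·1 = 0.28
  f_B = 0.52·(1−0.52)^0 = 0.52·1 = 0.52
Multiply by the mixture weights:
  w_A·f_A = 0.35 × 0.28 = 0.098
  w_B·f_B = 0.65 × 0.52 = 0.338
Denominator: 0.098 + 0.338 = 0.436
Responsibility of Class B: 0.338 / 0.436 ≈ 0.7752

0.7752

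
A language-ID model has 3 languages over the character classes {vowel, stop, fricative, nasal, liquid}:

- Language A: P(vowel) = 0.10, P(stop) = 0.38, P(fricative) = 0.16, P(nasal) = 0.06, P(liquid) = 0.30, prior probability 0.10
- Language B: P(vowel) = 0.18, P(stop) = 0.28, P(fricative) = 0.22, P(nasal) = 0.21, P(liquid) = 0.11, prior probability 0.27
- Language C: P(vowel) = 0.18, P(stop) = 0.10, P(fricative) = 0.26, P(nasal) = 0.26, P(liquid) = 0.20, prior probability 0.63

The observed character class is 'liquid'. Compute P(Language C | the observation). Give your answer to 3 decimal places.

Posterior ∝ prior × likelihood, so P(k | x) ∝ π_k f_k(x); normalise over all components.
Evaluate each component's likelihood at the observed value:
  L_A = 0.3
  L_B = 0.11
  L_C = 0.2
Weight by the priors:
  π_A·L_A = 0.10 × 0.3 = 0.03
  π_B·L_B = 0.27 × 0.11 = 0.0297
  π_C·L_C = 0.63 × 0.2 = 0.126
Normaliser: 0.03 + 0.0297 + 0.126 = 0.1857
So the posterior for Language C is 0.126 / 0.1857 ≈ 0.679.

0.679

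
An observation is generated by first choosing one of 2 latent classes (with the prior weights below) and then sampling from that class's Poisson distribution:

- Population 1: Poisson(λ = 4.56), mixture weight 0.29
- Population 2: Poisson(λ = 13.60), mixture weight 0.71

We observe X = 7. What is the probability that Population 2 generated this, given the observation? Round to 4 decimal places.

0.3786

Posterior ∝ prior × likelihood, so P(k | x) ∝ π_k f_k(x); normalise over all components.
Poisson probabilities:
  f_1 = 0.0851021
  f_2 = 0.0211805
Weight by the priors:
  π_1·f_1 = 0.29 × 0.0851021 = 0.0246796
  π_2·f_2 = 0.71 × 0.0211805 = 0.0150382
Denominator: 0.0246796 + 0.0150382 = 0.0397178
So the posterior for Population 2 is 0.0150382 / 0.0397178 ≈ 0.3786.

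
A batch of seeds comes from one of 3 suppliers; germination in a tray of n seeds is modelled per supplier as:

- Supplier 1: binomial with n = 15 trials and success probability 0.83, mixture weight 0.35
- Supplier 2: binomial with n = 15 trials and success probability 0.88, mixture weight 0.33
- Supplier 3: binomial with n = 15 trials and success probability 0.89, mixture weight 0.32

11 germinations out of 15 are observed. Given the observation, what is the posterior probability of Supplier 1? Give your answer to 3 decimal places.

0.558

The responsibility of component k is π_k f_k(x) divided by Σ_j π_j f_j(x).
Binomial probabilities:
  p_1 = 0.146821
  p_2 = 0.0693693
  p_3 = 0.0554617
Prior × likelihood for each component:
  π_1·p_1 = 0.35 × 0.146821 = 0.0513873
  π_2·p_2 = 0.33 × 0.0693693 = 0.0228919
  π_3·p_3 = 0.32 × 0.0554617 = 0.0177478
Normaliser: 0.0513873 + 0.0228919 + 0.0177478 = 0.0920269
So the posterior for Supplier 1 is 0.0513873 / 0.0920269 ≈ 0.558.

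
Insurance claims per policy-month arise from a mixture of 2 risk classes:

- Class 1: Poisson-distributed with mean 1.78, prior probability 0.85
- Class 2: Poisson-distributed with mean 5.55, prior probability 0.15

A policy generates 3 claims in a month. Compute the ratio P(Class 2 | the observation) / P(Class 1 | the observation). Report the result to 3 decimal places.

0.123

Only the two components matter; the odds are (π_i f_i(x)) / (π_j f_j(x)).
Evaluate each component's likelihood at the observed value:
  p_1 = e^(−1.78)·1.78^3/3! = 0.158513
  p_2 = e^(−5.55)·5.55^3/3! = 0.110763
Posterior odds = (π_2·p_2) / (π_1·p_1) = (0.15·0.110763) / (0.85·0.158513) = 0.0166144 / 0.134736 ≈ 0.123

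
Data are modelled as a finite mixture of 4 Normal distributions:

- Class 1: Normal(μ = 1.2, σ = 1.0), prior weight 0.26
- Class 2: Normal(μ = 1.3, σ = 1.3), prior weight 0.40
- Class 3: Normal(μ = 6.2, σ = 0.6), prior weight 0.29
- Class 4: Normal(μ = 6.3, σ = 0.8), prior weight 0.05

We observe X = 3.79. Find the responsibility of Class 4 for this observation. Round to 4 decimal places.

Apply Bayes' rule: the posterior for each component is proportional to its prior times its likelihood at x.
Component likelihoods at x = 3.79:
  f_1 = (1/(1.0·√(2π)))·exp(−(3.79−1.2)²/(2·1.0²)) = 0.398942·exp(-3.35405) = 0.0139401
  f_2 = (1/(1.3·√(2π)))·exp(−(3.79−1.3)²/(2·1.3²)) = 0.306879·exp(-1.83435) = 0.0490139
  f_3 = (1/(0.6·√(2π)))·exp(−(3.79−6.2)²/(2·0.6²)) = 0.664904·exp(-8.06681) = 0.000208636
  f_4 = (1/(0.8·√(2π)))·exp(−(3.79−6.3)²/(2·0.8²)) = 0.498678·exp(-4.92195) = 0.00363281
Multiply by the mixture weights:
  P(Z=1)·f_1 = 0.26 × 0.0139401 = 0.00362442
  P(Z=2)·f_2 = 0.40 × 0.0490139 = 0.0196055
  P(Z=3)·f_3 = 0.29 × 0.000208636 = 6.05045e-05
  P(Z=4)·f_4 = 0.05 × 0.00363281 = 0.000181641
Marginal: 0.00362442 + 0.0196055 + 6.05045e-05 + 0.000181641 = 0.0234721
P(Class 4 | the observation) = 0.000181641 / 0.0234721 ≈ 0.0077

0.0077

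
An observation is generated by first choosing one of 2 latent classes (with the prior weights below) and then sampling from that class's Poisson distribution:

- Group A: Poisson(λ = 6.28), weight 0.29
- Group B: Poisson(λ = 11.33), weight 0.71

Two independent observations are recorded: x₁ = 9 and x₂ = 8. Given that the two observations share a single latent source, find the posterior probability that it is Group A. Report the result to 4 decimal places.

Posterior ∝ prior × likelihood, so P(k | x) ∝ w_k f_k(x); normalise over all components.
Since both observations come from the same component, the likelihood for component k is f_k(x₁)·f_k(x₂).
  p_A = [e^(−6.28)·6.28^9/9! = 0.078434] × [0.112405] = 0.00881641
  p_B = [e^(−11.33)·11.33^9/9! = 0.1018] × [0.0808653] = 0.00823212
Weight by the priors:
  w_A·p_A = 0.29 × 0.00881641 = 0.00255676
  w_B·p_B = 0.71 × 0.00823212 = 0.00584481
Evidence: 0.00255676 + 0.00584481 = 0.00840157
So the posterior for Group A is 0.00255676 / 0.00840157 ≈ 0.3043.

0.3043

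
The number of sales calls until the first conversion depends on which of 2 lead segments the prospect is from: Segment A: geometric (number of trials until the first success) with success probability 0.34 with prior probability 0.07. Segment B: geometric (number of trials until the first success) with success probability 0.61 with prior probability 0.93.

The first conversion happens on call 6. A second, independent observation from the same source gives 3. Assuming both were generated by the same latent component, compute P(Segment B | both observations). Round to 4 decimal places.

The responsibility of component k is π_k f_k(x) divided by Σ_j π_j f_j(x).
Since both observations come from the same component, the likelihood for component k is f_k(x₁)·f_k(x₂).
  f_A = [0.0425793] × [0.148104] = 0.00630617
  f_B = [0.00550368] × [0.092781] = 0.000510637
Prior × likelihood for each component:
  π_A·f_A = 0.07 × 0.00630617 = 0.000441432
  π_B·f_B = 0.93 × 0.000510637 = 0.000474892
Evidence: 0.000441432 + 0.000474892 = 0.000916324
P(Segment B | data) = 0.000474892 / 0.000916324 ≈ 0.5183

0.5183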